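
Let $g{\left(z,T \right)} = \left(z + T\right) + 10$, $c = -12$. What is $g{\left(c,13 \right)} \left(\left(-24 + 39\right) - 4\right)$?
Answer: $121$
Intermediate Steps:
$g{\left(z,T \right)} = 10 + T + z$ ($g{\left(z,T \right)} = \left(T + z\right) + 10 = 10 + T + z$)
$g{\left(c,13 \right)} \left(\left(-24 + 39\right) - 4\right) = \left(10 + 13 - 12\right) \left(\left(-24 + 39\right) - 4\right) = 11 \left(15 - 4\right) = 11 \cdot 11 = 121$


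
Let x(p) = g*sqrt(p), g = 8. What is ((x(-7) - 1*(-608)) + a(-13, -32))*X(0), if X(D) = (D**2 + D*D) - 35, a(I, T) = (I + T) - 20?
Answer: -19005 - 280*I*sqrt(7) ≈ -19005.0 - 740.81*I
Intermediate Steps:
a(I, T) = -20 + I + T
x(p) = 8*sqrt(p)
X(D) = -35 + 2*D**2 (X(D) = (D**2 + D**2) - 35 = 2*D**2 - 35 = -35 + 2*D**2)
((x(-7) - 1*(-608)) + a(-13, -32))*X(0) = ((8*sqrt(-7) - 1*(-608)) + (-20 - 13 - 32))*(-35 + 2*0**2) = ((8*(I*sqrt(7)) + 608) - 65)*(-35 + 2*0) = ((8*I*sqrt(7) + 608) - 65)*(-35 + 0) = ((608 + 8*I*sqrt(7)) - 65)*(-35) = (543 + 8*I*sqrt(7))*(-35) = -19005 - 280*I*sqrt(7)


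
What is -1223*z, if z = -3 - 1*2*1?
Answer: 6115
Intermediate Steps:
z = -5 (z = -3 - 2*1 = -3 - 2 = -5)
-1223*z = -1223*(-5) = 6115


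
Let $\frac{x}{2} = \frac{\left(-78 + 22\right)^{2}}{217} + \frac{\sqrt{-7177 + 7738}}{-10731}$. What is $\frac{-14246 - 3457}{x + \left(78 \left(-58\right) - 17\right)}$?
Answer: $\frac{2946509174891228625}{750998957416578047} - \frac{121708018782 \sqrt{561}}{750998957416578047} \approx 3.9235$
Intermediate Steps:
$x = \frac{896}{31} - \frac{2 \sqrt{561}}{10731}$ ($x = 2 \left(\frac{\left(-78 + 22\right)^{2}}{217} + \frac{\sqrt{-7177 + 7738}}{-10731}\right) = 2 \left(\left(-56\right)^{2} \cdot \frac{1}{217} + \sqrt{561} \left(- \frac{1}{10731}\right)\right) = 2 \left(3136 \cdot \frac{1}{217} - \frac{\sqrt{561}}{10731}\right) = 2 \left(\frac{448}{31} - \frac{\sqrt{561}}{10731}\right) = \frac{896}{31} - \frac{2 \sqrt{561}}{10731} \approx 28.899$)
$\frac{-14246 - 3457}{x + \left(78 \left(-58\right) - 17\right)} = \frac{-14246 - 3457}{\left(\frac{896}{31} - \frac{2 \sqrt{561}}{10731}\right) + \left(78 \left(-58\right) - 17\right)} = - \frac{17703}{\left(\frac{896}{31} - \frac{2 \sqrt{561}}{10731}\right) - 4541} = - \frac{17703}{- \frac{139875}{31} - \frac{2 \sqrt{561}}{10731}}$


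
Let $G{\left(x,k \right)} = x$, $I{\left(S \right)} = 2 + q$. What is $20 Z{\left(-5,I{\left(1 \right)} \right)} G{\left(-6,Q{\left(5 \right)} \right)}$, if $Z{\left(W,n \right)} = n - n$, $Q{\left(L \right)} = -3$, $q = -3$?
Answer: $0$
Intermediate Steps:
$I{\left(S \right)} = -1$ ($I{\left(S \right)} = 2 - 3 = -1$)
$Z{\left(W,n \right)} = 0$
$20 Z{\left(-5,I{\left(1 \right)} \right)} G{\left(-6,Q{\left(5 \right)} \right)} = 20 \cdot 0 \left(-6\right) = 0 \left(-6\right) = 0$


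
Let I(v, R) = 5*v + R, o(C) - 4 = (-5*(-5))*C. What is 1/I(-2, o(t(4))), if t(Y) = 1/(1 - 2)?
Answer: -1/31 ≈ -0.032258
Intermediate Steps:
t(Y) = -1 (t(Y) = 1/(-1) = -1)
o(C) = 4 + 25*C (o(C) = 4 + (-5*(-5))*C = 4 + 25*C)
I(v, R) = R + 5*v
1/I(-2, o(t(4))) = 1/((4 + 25*(-1)) + 5*(-2)) = 1/((4 - 25) - 10) = 1/(-21 - 10) = 1/(-31) = -1/31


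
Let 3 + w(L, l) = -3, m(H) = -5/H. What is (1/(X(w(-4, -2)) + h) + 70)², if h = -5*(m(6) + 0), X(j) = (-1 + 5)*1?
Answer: 11806096/2401 ≈ 4917.2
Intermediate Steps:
w(L, l) = -6 (w(L, l) = -3 - 3 = -6)
X(j) = 4 (X(j) = 4*1 = 4)
h = 25/6 (h = -5*(-5/6 + 0) = -5*(-5*⅙ + 0) = -5*(-⅚ + 0) = -5*(-⅚) = 25/6 ≈ 4.1667)
(1/(X(w(-4, -2)) + h) + 70)² = (1/(4 + 25/6) + 70)² = (1/(49/6) + 70)² = (6/49 + 70)² = (3436/49)² = 11806096/2401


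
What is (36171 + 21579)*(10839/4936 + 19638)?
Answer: 2799258202125/2468 ≈ 1.1342e+9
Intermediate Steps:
(36171 + 21579)*(10839/4936 + 19638) = 57750*(10839*(1/4936) + 19638) = 57750*(10839/4936 + 19638) = 57750*(96944007/4936) = 2799258202125/2468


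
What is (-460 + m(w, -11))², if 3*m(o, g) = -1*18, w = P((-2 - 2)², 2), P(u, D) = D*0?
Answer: 217156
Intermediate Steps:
P(u, D) = 0
w = 0
m(o, g) = -6 (m(o, g) = (-1*18)/3 = (⅓)*(-18) = -6)
(-460 + m(w, -11))² = (-460 - 6)² = (-466)² = 217156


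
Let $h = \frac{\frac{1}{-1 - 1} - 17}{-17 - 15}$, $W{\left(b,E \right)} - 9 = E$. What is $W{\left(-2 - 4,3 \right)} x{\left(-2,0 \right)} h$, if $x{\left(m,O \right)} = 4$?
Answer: $\frac{105}{4} \approx 26.25$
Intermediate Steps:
$W{\left(b,E \right)} = 9 + E$
$h = \frac{35}{64}$ ($h = \frac{\frac{1}{-2} - 17}{-32} = \left(- \frac{1}{2} - 17\right) \left(- \frac{1}{32}\right) = \left(- \frac{35}{2}\right) \left(- \frac{1}{32}\right) = \frac{35}{64} \approx 0.54688$)
$W{\left(-2 - 4,3 \right)} x{\left(-2,0 \right)} h = \left(9 + 3\right) 4 \cdot \frac{35}{64} = 12 \cdot 4 \cdot \frac{35}{64} = 48 \cdot \frac{35}{64} = \frac{105}{4}$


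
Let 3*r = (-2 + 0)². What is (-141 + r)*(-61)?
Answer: 25559/3 ≈ 8519.7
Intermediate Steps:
r = 4/3 (r = (-2 + 0)²/3 = (⅓)*(-2)² = (⅓)*4 = 4/3 ≈ 1.3333)
(-141 + r)*(-61) = (-141 + 4/3)*(-61) = -419/3*(-61) = 25559/3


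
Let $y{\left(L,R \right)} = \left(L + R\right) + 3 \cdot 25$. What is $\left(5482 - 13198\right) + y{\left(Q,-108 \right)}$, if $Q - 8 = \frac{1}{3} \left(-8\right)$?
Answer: $- \frac{23231}{3} \approx -7743.7$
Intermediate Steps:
$Q = \frac{16}{3}$ ($Q = 8 + \frac{1}{3} \left(-8\right) = 8 - \frac{8}{3} = \frac{16}{3} \approx 5.3333$)
$y{\left(L,R \right)} = 75 + L + R$ ($y{\left(L,R \right)} = \left(L + R\right) + 75 = 75 + L + R$)
$\left(5482 - 13198\right) + y{\left(Q,-108 \right)} = \left(5482 - 13198\right) + \left(75 + \frac{16}{3} - 108\right) = -7716 - \frac{83}{3} = - \frac{23231}{3}$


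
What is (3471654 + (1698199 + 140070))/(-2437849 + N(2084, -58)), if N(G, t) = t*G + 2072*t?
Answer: -5309923/2678897 ≈ -1.9821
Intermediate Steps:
N(G, t) = 2072*t + G*t (N(G, t) = G*t + 2072*t = 2072*t + G*t)
(3471654 + (1698199 + 140070))/(-2437849 + N(2084, -58)) = (3471654 + (1698199 + 140070))/(-2437849 - 58*(2072 + 2084)) = (3471654 + 1838269)/(-2437849 - 58*4156) = 5309923/(-2437849 - 241048) = 5309923/(-2678897) = 5309923*(-1/2678897) = -5309923/2678897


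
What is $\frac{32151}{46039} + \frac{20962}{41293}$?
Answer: $\frac{327525823}{271584061} \approx 1.206$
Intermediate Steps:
$\frac{32151}{46039} + \frac{20962}{41293} = 32151 \cdot \frac{1}{46039} + 20962 \cdot \frac{1}{41293} = \frac{4593}{6577} + \frac{20962}{41293} = \frac{327525823}{271584061}$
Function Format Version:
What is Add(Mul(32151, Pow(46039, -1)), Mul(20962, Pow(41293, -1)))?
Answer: Rational(327525823, 271584061) ≈ 1.2060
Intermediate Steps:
Add(Mul(32151, Pow(46039, -1)), Mul(20962, Pow(41293, -1))) = Add(Mul(32151, Rational(1, 46039)), Mul(20962, Rational(1, 41293))) = Add(Rational(4593, 6577), Rational(20962, 41293)) = Rational(327525823, 271584061)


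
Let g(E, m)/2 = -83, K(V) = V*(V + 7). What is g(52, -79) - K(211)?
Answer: -46164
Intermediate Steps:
K(V) = V*(7 + V)
g(E, m) = -166 (g(E, m) = 2*(-83) = -166)
g(52, -79) - K(211) = -166 - 211*(7 + 211) = -166 - 211*218 = -166 - 1*45998 = -166 - 45998 = -46164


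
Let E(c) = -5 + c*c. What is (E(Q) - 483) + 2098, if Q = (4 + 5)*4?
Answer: 2906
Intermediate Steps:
Q = 36 (Q = 9*4 = 36)
E(c) = -5 + c²
(E(Q) - 483) + 2098 = ((-5 + 36²) - 483) + 2098 = ((-5 + 1296) - 483) + 2098 = (1291 - 483) + 2098 = 808 + 2098 = 2906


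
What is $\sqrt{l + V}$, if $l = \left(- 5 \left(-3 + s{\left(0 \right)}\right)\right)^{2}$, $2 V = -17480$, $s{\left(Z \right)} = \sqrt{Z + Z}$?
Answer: $i \sqrt{8515} \approx 92.277 i$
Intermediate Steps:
$s{\left(Z \right)} = \sqrt{2} \sqrt{Z}$ ($s{\left(Z \right)} = \sqrt{2 Z} = \sqrt{2} \sqrt{Z}$)
$V = -8740$ ($V = \frac{1}{2} \left(-17480\right) = -8740$)
$l = 225$ ($l = \left(- 5 \left(-3 + \sqrt{2} \sqrt{0}\right)\right)^{2} = \left(- 5 \left(-3 + \sqrt{2} \cdot 0\right)\right)^{2} = \left(- 5 \left(-3 + 0\right)\right)^{2} = \left(\left(-5\right) \left(-3\right)\right)^{2} = 15^{2} = 225$)
$\sqrt{l + V} = \sqrt{225 - 8740} = \sqrt{-8515} = i \sqrt{8515}$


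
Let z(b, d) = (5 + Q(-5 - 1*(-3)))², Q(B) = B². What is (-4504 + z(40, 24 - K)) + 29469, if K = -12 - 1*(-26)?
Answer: 25046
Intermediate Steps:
K = 14 (K = -12 + 26 = 14)
z(b, d) = 81 (z(b, d) = (5 + (-5 - 1*(-3))²)² = (5 + (-5 + 3)²)² = (5 + (-2)²)² = (5 + 4)² = 9² = 81)
(-4504 + z(40, 24 - K)) + 29469 = (-4504 + 81) + 29469 = -4423 + 29469 = 25046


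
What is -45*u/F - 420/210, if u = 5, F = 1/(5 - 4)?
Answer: -227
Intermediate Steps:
F = 1 (F = 1/1 = 1)
-45*u/F - 420/210 = -225/1 - 420/210 = -225 - 420/210 = -45*5 - 1*2 = -225 - 2 = -227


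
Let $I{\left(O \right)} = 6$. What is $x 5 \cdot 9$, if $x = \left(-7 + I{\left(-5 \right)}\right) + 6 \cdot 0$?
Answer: $-45$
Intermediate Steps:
$x = -1$ ($x = \left(-7 + 6\right) + 6 \cdot 0 = -1 + 0 = -1$)
$x 5 \cdot 9 = \left(-1\right) 5 \cdot 9 = \left(-5\right) 9 = -45$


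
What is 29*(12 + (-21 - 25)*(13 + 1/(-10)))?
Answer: -84303/5 ≈ -16861.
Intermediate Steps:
29*(12 + (-21 - 25)*(13 + 1/(-10))) = 29*(12 - 46*(13 + 1*(-1/10))) = 29*(12 - 46*(13 - 1/10)) = 29*(12 - 46*129/10) = 29*(12 - 2967/5) = 29*(-2907/5) = -84303/5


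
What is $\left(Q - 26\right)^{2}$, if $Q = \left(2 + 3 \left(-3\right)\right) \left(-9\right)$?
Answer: $1369$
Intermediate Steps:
$Q = 63$ ($Q = \left(2 - 9\right) \left(-9\right) = \left(-7\right) \left(-9\right) = 63$)
$\left(Q - 26\right)^{2} = \left(63 - 26\right)^{2} = 37^{2} = 1369$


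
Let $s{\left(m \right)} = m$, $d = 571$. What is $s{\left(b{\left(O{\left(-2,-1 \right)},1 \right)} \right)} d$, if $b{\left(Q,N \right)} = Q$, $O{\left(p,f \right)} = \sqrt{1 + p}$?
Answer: $571 i \approx 571.0 i$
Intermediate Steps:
$s{\left(b{\left(O{\left(-2,-1 \right)},1 \right)} \right)} d = \sqrt{1 - 2} \cdot 571 = \sqrt{-1} \cdot 571 = i 571 = 571 i$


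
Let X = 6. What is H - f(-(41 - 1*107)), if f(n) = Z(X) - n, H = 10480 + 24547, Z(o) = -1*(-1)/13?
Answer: 456208/13 ≈ 35093.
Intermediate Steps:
Z(o) = 1/13 (Z(o) = 1*(1/13) = 1/13)
H = 35027
f(n) = 1/13 - n
H - f(-(41 - 1*107)) = 35027 - (1/13 - (-1)*(41 - 1*107)) = 35027 - (1/13 - (-1)*(41 - 107)) = 35027 - (1/13 - (-1)*(-66)) = 35027 - (1/13 - 1*66) = 35027 - (1/13 - 66) = 35027 - 1*(-857/13) = 35027 + 857/13 = 456208/13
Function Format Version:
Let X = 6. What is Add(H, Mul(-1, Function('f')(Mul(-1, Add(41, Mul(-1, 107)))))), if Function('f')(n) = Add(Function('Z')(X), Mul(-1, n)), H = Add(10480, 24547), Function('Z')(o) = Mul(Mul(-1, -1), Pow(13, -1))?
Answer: Rational(456208, 13) ≈ 35093.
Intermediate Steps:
Function('Z')(o) = Rational(1, 13) (Function('Z')(o) = Mul(1, Rational(1, 13)) = Rational(1, 13))
H = 35027
Function('f')(n) = Add(Rational(1, 13), Mul(-1, n))
Add(H, Mul(-1, Function('f')(Mul(-1, Add(41, Mul(-1, 107)))))) = Add(35027, Mul(-1, Add(Rational(1, 13), Mul(-1, Mul(-1, Add(41, Mul(-1, 107))))))) = Add(35027, Mul(-1, Add(Rational(1, 13), Mul(-1, Mul(-1, Add(41, -107)))))) = Add(35027, Mul(-1, Add(Rational(1, 13), Mul(-1, Mul(-1, -66))))) = Add(35027, Mul(-1, Add(Rational(1, 13), Mul(-1, 66)))) = Add(35027, Mul(-1, Add(Rational(1, 13), -66))) = Add(35027, Mul(-1, Rational(-857, 13))) = Add(35027, Rational(857, 13)) = Rational(456208, 13)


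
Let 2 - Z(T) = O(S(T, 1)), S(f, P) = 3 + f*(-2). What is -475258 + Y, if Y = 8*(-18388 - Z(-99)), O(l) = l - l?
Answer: -622378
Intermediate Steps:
S(f, P) = 3 - 2*f
O(l) = 0
Z(T) = 2 (Z(T) = 2 - 1*0 = 2 + 0 = 2)
Y = -147120 (Y = 8*(-18388 - 1*2) = 8*(-18388 - 2) = 8*(-18390) = -147120)
-475258 + Y = -475258 - 147120 = -622378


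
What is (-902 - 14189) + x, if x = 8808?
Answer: -6283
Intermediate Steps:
(-902 - 14189) + x = (-902 - 14189) + 8808 = -15091 + 8808 = -6283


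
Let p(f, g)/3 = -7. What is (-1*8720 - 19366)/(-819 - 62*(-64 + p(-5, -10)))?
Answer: -28086/4451 ≈ -6.3100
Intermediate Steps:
p(f, g) = -21 (p(f, g) = 3*(-7) = -21)
(-1*8720 - 19366)/(-819 - 62*(-64 + p(-5, -10))) = (-1*8720 - 19366)/(-819 - 62*(-64 - 21)) = (-8720 - 19366)/(-819 - 62*(-85)) = -28086/(-819 + 5270) = -28086/4451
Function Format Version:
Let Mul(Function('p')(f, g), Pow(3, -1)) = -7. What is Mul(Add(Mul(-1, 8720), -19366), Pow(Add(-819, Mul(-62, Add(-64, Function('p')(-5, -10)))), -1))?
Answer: Rational(-28086, 4451) ≈ -6.3100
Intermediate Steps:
Function('p')(f, g) = -21 (Function('p')(f, g) = Mul(3, -7) = -21)
Mul(Add(Mul(-1, 8720), -19366), Pow(Add(-819, Mul(-62, Add(-64, Function('p')(-5, -10)))), -1)) = Mul(Add(Mul(-1, 8720), -19366), Pow(Add(-819, Mul(-62, Add(-64, -21))), -1)) = Mul(Add(-8720, -19366), Pow(Add(-819, Mul(-62, -85)), -1)) = Mul(-28086, Pow(Add(-819, 5270), -1)) = Mul(-28086, Pow(4451, -1)) = Mul(-28086, Rational(1, 4451)) = Rational(-28086, 4451)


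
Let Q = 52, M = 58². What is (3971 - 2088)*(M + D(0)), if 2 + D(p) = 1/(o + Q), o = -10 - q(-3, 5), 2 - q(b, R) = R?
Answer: 284880953/45 ≈ 6.3307e+6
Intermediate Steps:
M = 3364
q(b, R) = 2 - R
o = -7 (o = -10 - (2 - 1*5) = -10 - (2 - 5) = -10 - 1*(-3) = -10 + 3 = -7)
D(p) = -89/45 (D(p) = -2 + 1/(-7 + 52) = -2 + 1/45 = -89/45)
(3971 - 2088)*(M + D(0)) = (3971 - 2088)*(3364 - 89/45) = 1883*(151291/45) = 284880953/45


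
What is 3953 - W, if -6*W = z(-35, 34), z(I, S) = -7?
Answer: 23711/6 ≈ 3951.8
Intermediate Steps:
W = 7/6 (W = -1/6*(-7) = 7/6 ≈ 1.1667)
3953 - W = 3953 - 1*7/6 = 3953 - 7/6 = 23711/6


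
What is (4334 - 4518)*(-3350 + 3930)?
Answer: -106720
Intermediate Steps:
(4334 - 4518)*(-3350 + 3930) = -184*580 = -106720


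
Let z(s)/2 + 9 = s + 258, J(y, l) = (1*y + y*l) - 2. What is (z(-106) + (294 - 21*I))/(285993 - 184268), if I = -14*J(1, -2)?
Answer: -302/101725 ≈ -0.0029688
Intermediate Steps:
J(y, l) = -2 + y + l*y (J(y, l) = (y + l*y) - 2 = -2 + y + l*y)
z(s) = 498 + 2*s (z(s) = -18 + 2*(s + 258) = -18 + 2*(258 + s) = -18 + (516 + 2*s) = 498 + 2*s)
I = 42 (I = -14*(-2 + 1 - 2*1) = -14*(-2 + 1 - 2) = -14*(-3) = 42)
(z(-106) + (294 - 21*I))/(285993 - 184268) = ((498 + 2*(-106)) + (294 - 21*42))/(285993 - 184268) = ((498 - 212) + (294 - 882))/101725 = (286 - 588)*(1/101725) = -302*1/101725 = -302/101725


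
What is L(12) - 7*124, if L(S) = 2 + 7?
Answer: -859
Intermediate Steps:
L(S) = 9
L(12) - 7*124 = 9 - 7*124 = 9 - 868 = -859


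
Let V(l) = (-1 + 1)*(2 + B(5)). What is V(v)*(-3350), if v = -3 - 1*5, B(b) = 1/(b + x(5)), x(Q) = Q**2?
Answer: 0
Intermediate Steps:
B(b) = 1/(25 + b) (B(b) = 1/(b + 5**2) = 1/(b + 25) = 1/(25 + b))
v = -8 (v = -3 - 5 = -8)
V(l) = 0 (V(l) = (-1 + 1)*(2 + 1/(25 + 5)) = 0*(2 + 1/30) = 0*(61/30) = 0)
V(v)*(-3350) = 0*(-3350) = 0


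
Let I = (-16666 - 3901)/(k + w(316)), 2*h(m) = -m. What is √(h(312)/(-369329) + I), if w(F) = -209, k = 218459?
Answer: I*√2709059337139737590/5373736950 ≈ 0.30629*I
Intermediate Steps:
h(m) = -m/2 (h(m) = (-m)/2 = -m/2)
I = -20567/218250 (I = (-16666 - 3901)/(218459 - 209) = -20567/218250 ≈ -0.094236)
√(h(312)/(-369329) + I) = √(-½*312/(-369329) - 20567/218250) = √(-156*(-1/369329) - 20567/218250) = √(156/369329 - 20567/218250) = √(-7561942543/80606054250) = I*√2709059337139737590/5373736950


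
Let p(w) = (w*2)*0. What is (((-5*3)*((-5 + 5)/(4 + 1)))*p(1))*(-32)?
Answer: 0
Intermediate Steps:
p(w) = 0 (p(w) = (2*w)*0 = 0)
(((-5*3)*((-5 + 5)/(4 + 1)))*p(1))*(-32) = (((-5*3)*((-5 + 5)/(4 + 1)))*0)*(-32) = (-0/5*0)*(-32) = (-15*0*0)*(-32) = (0*0)*(-32) = 0*(-32) = 0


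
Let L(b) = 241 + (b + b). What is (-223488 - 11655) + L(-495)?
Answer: -235892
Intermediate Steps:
L(b) = 241 + 2*b
(-223488 - 11655) + L(-495) = (-223488 - 11655) + (241 + 2*(-495)) = -235143 + (241 - 990) = -235143 - 749 = -235892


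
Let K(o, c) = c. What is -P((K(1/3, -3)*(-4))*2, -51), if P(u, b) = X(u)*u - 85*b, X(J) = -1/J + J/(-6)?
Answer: -4238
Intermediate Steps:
X(J) = -1/J - J/6 (X(J) = -1/J + J*(-⅙) = -1/J - J/6)
P(u, b) = -85*b + u*(-1/u - u/6) (P(u, b) = (-1/u - u/6)*u - 85*b = u*(-1/u - u/6) - 85*b = -85*b + u*(-1/u - u/6))
-P((K(1/3, -3)*(-4))*2, -51) = -(-1 - 85*(-51) - (-3*(-4)*2)²/6) = -(-1 + 4335 - (12*2)²/6) = -(-1 + 4335 - ⅙*24²) = -(-1 + 4335 - ⅙*576) = -(-1 + 4335 - 96) = -1*4238 = -4238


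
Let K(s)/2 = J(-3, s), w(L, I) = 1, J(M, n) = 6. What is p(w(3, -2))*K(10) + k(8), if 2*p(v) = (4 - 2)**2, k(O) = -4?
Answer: 20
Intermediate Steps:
K(s) = 12 (K(s) = 2*6 = 12)
p(v) = 2 (p(v) = (4 - 2)**2/2 = (1/2)*2**2 = (1/2)*4 = 2)
p(w(3, -2))*K(10) + k(8) = 2*12 - 4 = 24 - 4 = 20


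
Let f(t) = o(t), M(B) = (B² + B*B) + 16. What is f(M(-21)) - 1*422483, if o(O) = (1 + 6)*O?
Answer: -416197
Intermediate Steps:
M(B) = 16 + 2*B² (M(B) = (B² + B²) + 16 = 2*B² + 16 = 16 + 2*B²)
o(O) = 7*O
f(t) = 7*t
f(M(-21)) - 1*422483 = 7*(16 + 2*(-21)²) - 1*422483 = 7*(16 + 2*441) - 422483 = 7*(16 + 882) - 422483 = 7*898 - 422483 = 6286 - 422483 = -416197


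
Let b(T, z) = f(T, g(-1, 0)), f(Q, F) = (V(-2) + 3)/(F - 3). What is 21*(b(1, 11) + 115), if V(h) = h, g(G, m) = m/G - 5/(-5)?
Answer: 4809/2 ≈ 2404.5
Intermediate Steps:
g(G, m) = 1 + m/G (g(G, m) = m/G - 5*(-⅕) = m/G + 1 = 1 + m/G)
f(Q, F) = 1/(-3 + F) (f(Q, F) = (-2 + 3)/(F - 3) = 1/(-3 + F))
b(T, z) = -½ (b(T, z) = 1/(-3 + (-1 + 0)/(-1)) = 1/(-3 - 1*(-1)) = 1/(-3 + 1) = 1/(-2) = -½)
21*(b(1, 11) + 115) = 21*(-½ + 115) = 21*(229/2) = 4809/2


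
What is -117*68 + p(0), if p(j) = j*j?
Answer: -7956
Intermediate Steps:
p(j) = j²
-117*68 + p(0) = -117*68 + 0² = -7956 + 0 = -7956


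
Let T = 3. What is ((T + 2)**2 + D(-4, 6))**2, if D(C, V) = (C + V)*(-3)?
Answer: 361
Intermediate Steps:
D(C, V) = -3*C - 3*V
((T + 2)**2 + D(-4, 6))**2 = ((3 + 2)**2 + (-3*(-4) - 3*6))**2 = (5**2 + (12 - 18))**2 = (25 - 6)**2 = 19**2 = 361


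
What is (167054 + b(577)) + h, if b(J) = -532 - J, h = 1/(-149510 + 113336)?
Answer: 6002894429/36174 ≈ 1.6595e+5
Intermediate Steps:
h = -1/36174 (h = 1/(-36174) = -1/36174 ≈ -2.7644e-5)
(167054 + b(577)) + h = (167054 + (-532 - 1*577)) - 1/36174 = (167054 + (-532 - 577)) - 1/36174 = (167054 - 1109) - 1/36174 = 165945 - 1/36174 = 6002894429/36174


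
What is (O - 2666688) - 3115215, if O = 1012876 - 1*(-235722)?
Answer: -4533305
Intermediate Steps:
O = 1248598 (O = 1012876 + 235722 = 1248598)
(O - 2666688) - 3115215 = (1248598 - 2666688) - 3115215 = -1418090 - 3115215 = -4533305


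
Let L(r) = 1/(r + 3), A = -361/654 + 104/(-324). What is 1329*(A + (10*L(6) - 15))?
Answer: -115474595/5886 ≈ -19619.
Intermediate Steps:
A = -15415/17658 (A = -361*1/654 + 104*(-1/324) = -361/654 - 26/81 = -15415/17658 ≈ -0.87298)
L(r) = 1/(3 + r)
1329*(A + (10*L(6) - 15)) = 1329*(-15415/17658 + (10/(3 + 6) - 15)) = 1329*(-15415/17658 + (10/9 - 15)) = 1329*(-15415/17658 - 125/9) = 1329*(-260665/17658) = -115474595/5886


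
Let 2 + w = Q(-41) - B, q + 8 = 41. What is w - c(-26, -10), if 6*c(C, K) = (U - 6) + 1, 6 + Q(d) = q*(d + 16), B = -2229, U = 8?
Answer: 2791/2 ≈ 1395.5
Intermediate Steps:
q = 33 (q = -8 + 41 = 33)
Q(d) = 522 + 33*d (Q(d) = -6 + 33*(d + 16) = -6 + 33*(16 + d) = -6 + (528 + 33*d) = 522 + 33*d)
c(C, K) = 1/2 (c(C, K) = ((8 - 6) + 1)/6 = (2 + 1)/6 = (1/6)*3 = 1/2)
w = 1396 (w = -2 + ((522 + 33*(-41)) - 1*(-2229)) = -2 + ((522 - 1353) + 2229) = -2 + (-831 + 2229) = -2 + 1398 = 1396)
w - c(-26, -10) = 1396 - 1*1/2 = 1396 - 1/2 = 2791/2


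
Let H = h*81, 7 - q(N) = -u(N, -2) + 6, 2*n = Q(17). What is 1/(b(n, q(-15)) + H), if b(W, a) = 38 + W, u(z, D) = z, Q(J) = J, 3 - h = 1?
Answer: 2/417 ≈ 0.0047962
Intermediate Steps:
h = 2 (h = 3 - 1*1 = 3 - 1 = 2)
n = 17/2 (n = (½)*17 = 17/2 ≈ 8.5000)
q(N) = 1 + N (q(N) = 7 - (-N + 6) = 7 - (6 - N) = 7 + (-6 + N) = 1 + N)
H = 162 (H = 2*81 = 162)
1/(b(n, q(-15)) + H) = 1/((38 + 17/2) + 162) = 1/(93/2 + 162) = 1/(417/2) = 2/417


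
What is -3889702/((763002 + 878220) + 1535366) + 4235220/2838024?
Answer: 2794538658/10434297433 ≈ 0.26782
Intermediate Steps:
-3889702/((763002 + 878220) + 1535366) + 4235220/2838024 = -3889702/(1641222 + 1535366) + 4235220*(1/2838024) = -3889702/3176588 + 39215/26278 = -3889702*1/3176588 + 39215/26278 = -1944851/1588294 + 39215/26278 = 2794538658/10434297433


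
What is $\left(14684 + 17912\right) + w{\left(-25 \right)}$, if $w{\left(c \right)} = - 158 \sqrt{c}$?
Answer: $32596 - 790 i \approx 32596.0 - 790.0 i$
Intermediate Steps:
$\left(14684 + 17912\right) + w{\left(-25 \right)} = \left(14684 + 17912\right) - 158 \sqrt{-25} = 32596 - 158 \cdot 5 i = 32596 - 790 i$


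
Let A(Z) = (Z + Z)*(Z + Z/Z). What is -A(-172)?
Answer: -58824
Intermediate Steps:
A(Z) = 2*Z*(1 + Z) (A(Z) = (2*Z)*(Z + 1) = (2*Z)*(1 + Z) = 2*Z*(1 + Z))
-A(-172) = -2*(-172)*(1 - 172) = -2*(-172)*(-171) = -1*58824 = -58824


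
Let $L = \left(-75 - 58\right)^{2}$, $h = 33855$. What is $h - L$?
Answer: $16166$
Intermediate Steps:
$L = 17689$ ($L = \left(-133\right)^{2} = 17689$)
$h - L = 33855 - 17689 = 16166$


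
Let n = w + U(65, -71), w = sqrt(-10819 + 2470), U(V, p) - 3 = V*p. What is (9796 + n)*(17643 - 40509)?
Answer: -118537344 - 251526*I*sqrt(69) ≈ -1.1854e+8 - 2.0893e+6*I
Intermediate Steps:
U(V, p) = 3 + V*p
w = 11*I*sqrt(69) (w = sqrt(-8349) = 11*I*sqrt(69) ≈ 91.373*I)
n = -4612 + 11*I*sqrt(69) (n = 11*I*sqrt(69) + (3 + 65*(-71)) = 11*I*sqrt(69) + (3 - 4615) = 11*I*sqrt(69) - 4612 = -4612 + 11*I*sqrt(69) ≈ -4612.0 + 91.373*I)
(9796 + n)*(17643 - 40509) = (9796 + (-4612 + 11*I*sqrt(69)))*(17643 - 40509) = (5184 + 11*I*sqrt(69))*(-22866) = -118537344 - 251526*I*sqrt(69)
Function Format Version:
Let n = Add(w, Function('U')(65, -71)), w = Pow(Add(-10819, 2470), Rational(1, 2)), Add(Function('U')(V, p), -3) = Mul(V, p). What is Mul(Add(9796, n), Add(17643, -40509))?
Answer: Add(-118537344, Mul(-251526, I, Pow(69, Rational(1, 2)))) ≈ Add(-1.1854e+8, Mul(-2.0893e+6, I))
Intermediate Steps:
Function('U')(V, p) = Add(3, Mul(V, p))
w = Mul(11, I, Pow(69, Rational(1, 2))) (w = Pow(-8349, Rational(1, 2)) = Mul(11, I, Pow(69, Rational(1, 2))) ≈ Mul(91.373, I))
n = Add(-4612, Mul(11, I, Pow(69, Rational(1, 2)))) (n = Add(Mul(11, I, Pow(69, Rational(1, 2))), Add(3, Mul(65, -71))) = Add(Mul(11, I, Pow(69, Rational(1, 2))), Add(3, -4615)) = Add(Mul(11, I, Pow(69, Rational(1, 2))), -4612) = Add(-4612, Mul(11, I, Pow(69, Rational(1, 2)))) ≈ Add(-4612.0, Mul(91.373, I)))
Mul(Add(9796, n), Add(17643, -40509)) = Mul(Add(9796, Add(-4612, Mul(11, I, Pow(69, Rational(1, 2))))), Add(17643, -40509)) = Mul(Add(5184, Mul(11, I, Pow(69, Rational(1, 2)))), -22866) = Add(-118537344, Mul(-251526, I, Pow(69, Rational(1, 2))))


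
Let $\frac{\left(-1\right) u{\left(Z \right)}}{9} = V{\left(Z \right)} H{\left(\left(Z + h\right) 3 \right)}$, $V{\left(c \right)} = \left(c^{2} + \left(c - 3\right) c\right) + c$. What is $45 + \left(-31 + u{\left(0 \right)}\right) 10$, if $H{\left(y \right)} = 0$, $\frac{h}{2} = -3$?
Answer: $-265$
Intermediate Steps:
$h = -6$ ($h = 2 \left(-3\right) = -6$)
$V{\left(c \right)} = c + c^{2} + c \left(-3 + c\right)$ ($V{\left(c \right)} = \left(c^{2} + \left(-3 + c\right) c\right) + c = \left(c^{2} + c \left(-3 + c\right)\right) + c = c + c^{2} + c \left(-3 + c\right)$)
$u{\left(Z \right)} = 0$ ($u{\left(Z \right)} = - 9 \cdot 2 Z \left(-1 + Z\right) 0 = \left(-9\right) 0 = 0$)
$45 + \left(-31 + u{\left(0 \right)}\right) 10 = 45 + \left(-31 + 0\right) 10 = 45 - 310 = -265$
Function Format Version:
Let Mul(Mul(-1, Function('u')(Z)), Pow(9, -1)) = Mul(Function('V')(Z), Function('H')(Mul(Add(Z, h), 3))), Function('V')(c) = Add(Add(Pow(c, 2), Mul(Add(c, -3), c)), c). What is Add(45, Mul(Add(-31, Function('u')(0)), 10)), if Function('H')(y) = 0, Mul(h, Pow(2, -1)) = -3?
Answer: -265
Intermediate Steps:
h = -6 (h = Mul(2, -3) = -6)
Function('V')(c) = Add(c, Pow(c, 2), Mul(c, Add(-3, c))) (Function('V')(c) = Add(Add(Pow(c, 2), Mul(Add(-3, c), c)), c) = Add(Add(Pow(c, 2), Mul(c, Add(-3, c))), c) = Add(c, Pow(c, 2), Mul(c, Add(-3, c))))
Function('u')(Z) = 0 (Function('u')(Z) = Mul(-9, Mul(Mul(2, Z, Add(-1, Z)), 0)) = Mul(-9, 0) = 0)
Add(45, Mul(Add(-31, Function('u')(0)), 10)) = Add(45, Mul(Add(-31, 0), 10)) = Add(45, Mul(-31, 10)) = Add(45, -310) = -265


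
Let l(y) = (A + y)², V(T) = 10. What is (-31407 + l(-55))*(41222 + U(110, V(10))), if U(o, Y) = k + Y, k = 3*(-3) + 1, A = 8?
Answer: -1203658352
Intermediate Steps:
k = -8 (k = -9 + 1 = -8)
l(y) = (8 + y)²
U(o, Y) = -8 + Y
(-31407 + l(-55))*(41222 + U(110, V(10))) = (-31407 + (8 - 55)²)*(41222 + (-8 + 10)) = (-31407 + (-47)²)*(41222 + 2) = (-31407 + 2209)*41224 = -29198*41224 = -1203658352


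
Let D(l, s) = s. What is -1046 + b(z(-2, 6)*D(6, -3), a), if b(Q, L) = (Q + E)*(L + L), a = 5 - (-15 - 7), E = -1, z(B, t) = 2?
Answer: -1424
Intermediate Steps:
a = 27 (a = 5 - 1*(-22) = 5 + 22 = 27)
b(Q, L) = 2*L*(-1 + Q) (b(Q, L) = (Q - 1)*(L + L) = (-1 + Q)*(2*L) = 2*L*(-1 + Q))
-1046 + b(z(-2, 6)*D(6, -3), a) = -1046 + 2*27*(-1 + 2*(-3)) = -1046 + 2*27*(-1 - 6) = -1046 + 2*27*(-7) = -1046 - 378 = -1424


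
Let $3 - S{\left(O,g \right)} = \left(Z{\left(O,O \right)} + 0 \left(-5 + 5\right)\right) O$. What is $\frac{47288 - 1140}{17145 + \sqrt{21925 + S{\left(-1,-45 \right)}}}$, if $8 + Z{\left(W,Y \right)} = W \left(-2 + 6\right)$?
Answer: $\frac{791207460}{293929109} - \frac{92296 \sqrt{5479}}{293929109} \approx 2.6686$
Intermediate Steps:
$Z{\left(W,Y \right)} = -8 + 4 W$ ($Z{\left(W,Y \right)} = -8 + W \left(-2 + 6\right) = -8 + W 4 = -8 + 4 W$)
$S{\left(O,g \right)} = 3 - O \left(-8 + 4 O\right)$ ($S{\left(O,g \right)} = 3 - \left(\left(-8 + 4 O\right) + 0 \left(-5 + 5\right)\right) O = 3 - \left(\left(-8 + 4 O\right) + 0 \cdot 0\right) O = 3 - \left(\left(-8 + 4 O\right) + 0\right) O = 3 - \left(-8 + 4 O\right) O = 3 - O \left(-8 + 4 O\right)$)
$\frac{47288 - 1140}{17145 + \sqrt{21925 + S{\left(-1,-45 \right)}}} = \frac{47288 - 1140}{17145 + \sqrt{21925 + \left(3 - - 4 \left(-2 - 1\right)\right)}} = \frac{46148}{17145 + \sqrt{21925 + \left(3 - \left(-4\right) \left(-3\right)\right)}} = \frac{46148}{17145 + \sqrt{21925 + \left(3 - 12\right)}} = \frac{46148}{17145 + \sqrt{21925 - 9}} = \frac{46148}{17145 + \sqrt{21916}} = \frac{46148}{17145 + 2 \sqrt{5479}}$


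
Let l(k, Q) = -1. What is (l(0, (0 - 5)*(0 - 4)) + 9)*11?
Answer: 88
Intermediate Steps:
(l(0, (0 - 5)*(0 - 4)) + 9)*11 = (-1 + 9)*11 = 8*11 = 88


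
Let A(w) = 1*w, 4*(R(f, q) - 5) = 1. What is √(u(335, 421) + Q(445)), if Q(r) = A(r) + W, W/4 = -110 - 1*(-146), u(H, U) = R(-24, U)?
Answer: √2377/2 ≈ 24.377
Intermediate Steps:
R(f, q) = 21/4 (R(f, q) = 5 + (¼)*1 = 5 + ¼ = 21/4)
u(H, U) = 21/4
A(w) = w
W = 144 (W = 4*(-110 - 1*(-146)) = 4*(-110 + 146) = 4*36 = 144)
Q(r) = 144 + r (Q(r) = r + 144 = 144 + r)
√(u(335, 421) + Q(445)) = √(21/4 + (144 + 445)) = √(21/4 + 589) = √(2377/4) = √2377/2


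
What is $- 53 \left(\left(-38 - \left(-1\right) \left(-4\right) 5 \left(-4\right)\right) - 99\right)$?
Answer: $3021$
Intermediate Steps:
$- 53 \left(\left(-38 - \left(-1\right) \left(-4\right) 5 \left(-4\right)\right) - 99\right) = - 53 \left(\left(-38 - 4 \cdot 5 \left(-4\right)\right) - 99\right) = - 53 \left(\left(-38 - 20 \left(-4\right)\right) - 99\right) = - 53 \left(\left(-38 - -80\right) - 99\right) = - 53 \left(\left(-38 + 80\right) - 99\right) = - 53 \left(42 - 99\right) = \left(-53\right) \left(-57\right) = 3021$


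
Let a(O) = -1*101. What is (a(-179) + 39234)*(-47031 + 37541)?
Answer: -371372170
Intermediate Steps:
a(O) = -101
(a(-179) + 39234)*(-47031 + 37541) = (-101 + 39234)*(-47031 + 37541) = 39133*(-9490) = -371372170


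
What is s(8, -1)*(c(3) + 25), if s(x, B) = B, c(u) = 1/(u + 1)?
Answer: -101/4 ≈ -25.250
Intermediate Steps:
c(u) = 1/(1 + u)
s(8, -1)*(c(3) + 25) = -(1/(1 + 3) + 25) = -(1/4 + 25) = -1*101/4 = -101/4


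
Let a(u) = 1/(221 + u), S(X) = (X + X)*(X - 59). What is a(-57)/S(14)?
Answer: -1/206640 ≈ -4.8393e-6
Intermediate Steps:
S(X) = 2*X*(-59 + X) (S(X) = (2*X)*(-59 + X) = 2*X*(-59 + X))
a(-57)/S(14) = 1/((221 - 57)*((2*14*(-59 + 14)))) = 1/(164*((2*14*(-45)))) = (1/164)/(-1260) = (1/164)*(-1/1260) = -1/206640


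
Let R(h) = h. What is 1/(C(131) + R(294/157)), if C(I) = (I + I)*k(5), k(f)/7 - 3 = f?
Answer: 157/2303798 ≈ 6.8148e-5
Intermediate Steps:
k(f) = 21 + 7*f
C(I) = 112*I (C(I) = (I + I)*(21 + 7*5) = (2*I)*(21 + 35) = (2*I)*56 = 112*I)
1/(C(131) + R(294/157)) = 1/(112*131 + 294/157) = 1/(14672 + 294*(1/157)) = 1/(14672 + 294/157) = 1/(2303798/157) = 157/2303798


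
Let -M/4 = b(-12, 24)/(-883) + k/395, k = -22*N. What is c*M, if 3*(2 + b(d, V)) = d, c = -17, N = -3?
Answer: 4124064/348785 ≈ 11.824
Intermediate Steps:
b(d, V) = -2 + d/3
k = 66 (k = -22*(-3) = 66)
M = -242592/348785 (M = -4*((-2 + (⅓)*(-12))/(-883) + 66/395) = -4*((-2 - 4)*(-1/883) + 66*(1/395)) = -4*(-6*(-1/883) + 66/395) = -4*(6/883 + 66/395) = -4*60648/348785 = -242592/348785 ≈ -0.69553)
c*M = -17*(-242592/348785) = 4124064/348785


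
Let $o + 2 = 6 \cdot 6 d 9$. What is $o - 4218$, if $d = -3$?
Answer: $-5192$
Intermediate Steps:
$o = -974$ ($o = -2 + 6 \cdot 6 \left(-3\right) 9 = -2 + 6 \left(-18\right) 9 = -2 - 972 = -974$)
$o - 4218 = -974 - 4218 = -5192$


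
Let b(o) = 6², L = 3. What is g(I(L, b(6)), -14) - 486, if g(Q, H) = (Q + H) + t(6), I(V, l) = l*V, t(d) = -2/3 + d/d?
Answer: -1175/3 ≈ -391.67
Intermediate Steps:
b(o) = 36
t(d) = ⅓ (t(d) = -2*⅓ + 1 = -⅔ + 1 = ⅓)
I(V, l) = V*l
g(Q, H) = ⅓ + H + Q (g(Q, H) = (Q + H) + ⅓ = (H + Q) + ⅓ = ⅓ + H + Q)
g(I(L, b(6)), -14) - 486 = (⅓ - 14 + 3*36) - 486 = (⅓ - 14 + 108) - 486 = 283/3 - 486 = -1175/3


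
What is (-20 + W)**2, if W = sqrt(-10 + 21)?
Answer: (20 - sqrt(11))**2 ≈ 278.33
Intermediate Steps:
W = sqrt(11) ≈ 3.3166
(-20 + W)**2 = (-20 + sqrt(11))**2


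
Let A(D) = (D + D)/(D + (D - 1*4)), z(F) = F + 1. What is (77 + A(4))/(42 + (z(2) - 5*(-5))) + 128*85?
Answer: 761679/70 ≈ 10881.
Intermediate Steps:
z(F) = 1 + F
A(D) = 2*D/(-4 + 2*D) (A(D) = (2*D)/(D + (D - 4)) = (2*D)/(D + (-4 + D)) = (2*D)/(-4 + 2*D) = 2*D/(-4 + 2*D))
(77 + A(4))/(42 + (z(2) - 5*(-5))) + 128*85 = (77 + 4/(-2 + 4))/(42 + ((1 + 2) - 5*(-5))) + 128*85 = (77 + 4/2)/(42 + (3 + 25)) + 10880 = (77 + 4*(1/2))/(42 + 28) + 10880 = (77 + 2)/70 + 10880 = 79*(1/70) + 10880 = 79/70 + 10880 = 761679/70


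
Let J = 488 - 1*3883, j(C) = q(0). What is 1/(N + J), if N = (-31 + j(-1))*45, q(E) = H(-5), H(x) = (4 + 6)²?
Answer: -1/290 ≈ -0.0034483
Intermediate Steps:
H(x) = 100 (H(x) = 10² = 100)
q(E) = 100
j(C) = 100
N = 3105 (N = (-31 + 100)*45 = 69*45 = 3105)
J = -3395 (J = 488 - 3883 = -3395)
1/(N + J) = 1/(3105 - 3395) = 1/(-290) = -1/290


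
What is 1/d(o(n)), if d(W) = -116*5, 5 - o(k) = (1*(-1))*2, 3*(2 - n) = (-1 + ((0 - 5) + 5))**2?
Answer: -1/580 ≈ -0.0017241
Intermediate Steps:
n = 5/3 (n = 2 - (-1 + ((0 - 5) + 5))**2/3 = 2 - (-1 + (-5 + 5))**2/3 = 2 - (-1 + 0)**2/3 = 2 - 1/3*(-1)**2 = 2 - 1/3*1 = 2 - 1/3 = 5/3 ≈ 1.6667)
o(k) = 7 (o(k) = 5 - 1*(-1)*2 = 5 - (-1)*2 = 5 - 1*(-2) = 5 + 2 = 7)
d(W) = -580
1/d(o(n)) = 1/(-580) = -1/580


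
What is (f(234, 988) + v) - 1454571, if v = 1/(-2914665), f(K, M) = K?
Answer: -4238905152106/2914665 ≈ -1.4543e+6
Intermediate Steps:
v = -1/2914665 ≈ -3.4309e-7
(f(234, 988) + v) - 1454571 = (234 - 1/2914665) - 1454571 = 682031609/2914665 - 1454571 = -4238905152106/2914665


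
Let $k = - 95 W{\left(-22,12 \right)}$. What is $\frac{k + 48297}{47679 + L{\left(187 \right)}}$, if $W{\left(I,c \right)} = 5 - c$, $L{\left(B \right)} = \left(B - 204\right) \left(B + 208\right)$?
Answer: $\frac{24481}{20482} \approx 1.1952$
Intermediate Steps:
$L{\left(B \right)} = \left(-204 + B\right) \left(208 + B\right)$
$k = 665$ ($k = - 95 \left(5 - 12\right) = \left(-95\right) \left(-7\right) = 665$)
$\frac{k + 48297}{47679 + L{\left(187 \right)}} = \frac{665 + 48297}{47679 + \left(-42432 + 187^{2} + 4 \cdot 187\right)} = \frac{48962}{47679 + \left(-42432 + 34969 + 748\right)} = \frac{48962}{47679 - 6715} = \frac{48962}{40964} = 48962 \cdot \frac{1}{40964} = \frac{24481}{20482}$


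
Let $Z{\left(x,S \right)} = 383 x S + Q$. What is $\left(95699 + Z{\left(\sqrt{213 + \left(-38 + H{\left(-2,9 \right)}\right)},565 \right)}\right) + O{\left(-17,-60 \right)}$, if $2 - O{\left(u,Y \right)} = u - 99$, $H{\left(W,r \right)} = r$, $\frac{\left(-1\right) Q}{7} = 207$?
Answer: $94368 + 432790 \sqrt{46} \approx 3.0297 \cdot 10^{6}$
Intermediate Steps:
$Q = -1449$ ($Q = \left(-7\right) 207 = -1449$)
$O{\left(u,Y \right)} = 101 - u$ ($O{\left(u,Y \right)} = 2 - \left(u - 99\right) = 2 - \left(-99 + u\right) = 101 - u$)
$Z{\left(x,S \right)} = -1449 + 383 S x$ ($Z{\left(x,S \right)} = 383 x S - 1449 = 383 S x - 1449 = -1449 + 383 S x$)
$\left(95699 + Z{\left(\sqrt{213 + \left(-38 + H{\left(-2,9 \right)}\right)},565 \right)}\right) + O{\left(-17,-60 \right)} = \left(95699 - \left(1449 - 216395 \sqrt{213 + \left(-38 + 9\right)}\right)\right) + \left(101 - -17\right) = \left(95699 - \left(1449 - 216395 \sqrt{213 - 29}\right)\right) + \left(101 + 17\right) = \left(95699 - \left(1449 - 216395 \sqrt{184}\right)\right) + 118 = \left(95699 - \left(1449 - 216395 \cdot 2 \sqrt{46}\right)\right) + 118 = \left(95699 - \left(1449 - 432790 \sqrt{46}\right)\right) + 118 = \left(94250 + 432790 \sqrt{46}\right) + 118 = 94368 + 432790 \sqrt{46}$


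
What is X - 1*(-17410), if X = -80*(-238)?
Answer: 36450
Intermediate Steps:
X = 19040
X - 1*(-17410) = 19040 - 1*(-17410) = 19040 + 17410 = 36450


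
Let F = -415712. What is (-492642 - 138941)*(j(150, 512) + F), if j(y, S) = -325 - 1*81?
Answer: 262813054794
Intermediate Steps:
j(y, S) = -406 (j(y, S) = -325 - 81 = -406)
(-492642 - 138941)*(j(150, 512) + F) = (-492642 - 138941)*(-406 - 415712) = -631583*(-416118) = 262813054794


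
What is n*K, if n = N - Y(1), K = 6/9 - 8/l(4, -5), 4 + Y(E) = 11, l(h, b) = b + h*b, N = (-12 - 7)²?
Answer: 8732/25 ≈ 349.28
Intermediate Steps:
N = 361 (N = (-19)² = 361)
l(h, b) = b + b*h
Y(E) = 7 (Y(E) = -4 + 11 = 7)
K = 74/75 (K = 6/9 - 8*(-1/(5*(1 + 4))) = 6*(⅑) - 8/((-5*5)) = ⅔ - 8/(-25) = ⅔ - 8*(-1/25) = ⅔ + 8/25 = 74/75 ≈ 0.98667)
n = 354 (n = 361 - 1*7 = 361 - 7 = 354)
n*K = 354*(74/75) = 8732/25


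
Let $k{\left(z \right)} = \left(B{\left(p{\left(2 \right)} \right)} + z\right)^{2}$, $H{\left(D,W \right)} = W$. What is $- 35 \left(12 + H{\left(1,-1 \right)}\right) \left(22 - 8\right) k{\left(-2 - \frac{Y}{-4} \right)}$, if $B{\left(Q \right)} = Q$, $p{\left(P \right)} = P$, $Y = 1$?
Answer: $- \frac{2695}{8} \approx -336.88$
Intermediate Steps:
$k{\left(z \right)} = \left(2 + z\right)^{2}$
$- 35 \left(12 + H{\left(1,-1 \right)}\right) \left(22 - 8\right) k{\left(-2 - \frac{Y}{-4} \right)} = - 35 \left(12 - 1\right) \left(22 - 8\right) \left(2 - \left(2 + 1 \frac{1}{-4}\right)\right)^{2} = - 35 \cdot 11 \cdot 14 \left(2 - \left(2 + 1 \left(- \frac{1}{4}\right)\right)\right)^{2} = \left(-35\right) 154 \left(2 - \frac{7}{4}\right)^{2} = - 5390 \left(2 + \left(-2 + \frac{1}{4}\right)\right)^{2} = - 5390 \left(2 - \frac{7}{4}\right)^{2} = - \frac{5390}{16} = \left(-5390\right) \frac{1}{16} = - \frac{2695}{8}$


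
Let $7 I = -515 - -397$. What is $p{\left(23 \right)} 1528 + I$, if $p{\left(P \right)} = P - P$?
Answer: $- \frac{118}{7} \approx -16.857$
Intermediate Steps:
$I = - \frac{118}{7}$ ($I = \frac{-515 - -397}{7} = \frac{-515 + 397}{7} = \frac{1}{7} \left(-118\right) = - \frac{118}{7} \approx -16.857$)
$p{\left(P \right)} = 0$
$p{\left(23 \right)} 1528 + I = 0 \cdot 1528 - \frac{118}{7} = 0 - \frac{118}{7} = - \frac{118}{7}$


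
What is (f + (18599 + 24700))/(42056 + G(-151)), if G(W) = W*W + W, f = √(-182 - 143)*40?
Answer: 43299/64706 + 100*I*√13/32353 ≈ 0.66917 + 0.011144*I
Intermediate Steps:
f = 200*I*√13 (f = √(-325)*40 = (5*I*√13)*40 = 200*I*√13 ≈ 721.11*I)
G(W) = W + W² (G(W) = W² + W = W + W²)
(f + (18599 + 24700))/(42056 + G(-151)) = (200*I*√13 + (18599 + 24700))/(42056 - 151*(1 - 151)) = (200*I*√13 + 43299)/(42056 - 151*(-150)) = (43299 + 200*I*√13)/(42056 + 22650) = (43299 + 200*I*√13)/64706 = (43299 + 200*I*√13)*(1/64706) = 43299/64706 + 100*I*√13/32353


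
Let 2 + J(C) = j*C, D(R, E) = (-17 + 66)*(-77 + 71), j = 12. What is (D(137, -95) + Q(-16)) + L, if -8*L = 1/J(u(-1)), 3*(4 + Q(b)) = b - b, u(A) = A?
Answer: -33375/112 ≈ -297.99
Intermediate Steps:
D(R, E) = -294 (D(R, E) = 49*(-6) = -294)
Q(b) = -4 (Q(b) = -4 + (b - b)/3 = -4 + (1/3)*0 = -4 + 0 = -4)
J(C) = -2 + 12*C
L = 1/112 (L = -1/(8*(-2 + 12*(-1))) = -1/(8*(-2 - 12)) = -1/8/(-14) = -1/8*(-1/14) = 1/112 ≈ 0.0089286)
(D(137, -95) + Q(-16)) + L = (-294 - 4) + 1/112 = -298 + 1/112 = -33375/112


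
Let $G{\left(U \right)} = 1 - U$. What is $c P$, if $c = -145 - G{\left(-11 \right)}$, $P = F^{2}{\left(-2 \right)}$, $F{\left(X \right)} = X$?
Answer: $-628$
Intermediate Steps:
$P = 4$ ($P = \left(-2\right)^{2} = 4$)
$c = -157$ ($c = -145 - \left(1 - -11\right) = -145 - \left(1 + 11\right) = -145 - 12 = -157$)
$c P = \left(-157\right) 4 = -628$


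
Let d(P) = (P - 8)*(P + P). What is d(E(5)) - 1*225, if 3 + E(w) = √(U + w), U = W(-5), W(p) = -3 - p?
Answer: -145 - 28*√7 ≈ -219.08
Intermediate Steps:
U = 2 (U = -3 - 1*(-5) = -3 + 5 = 2)
E(w) = -3 + √(2 + w)
d(P) = 2*P*(-8 + P) (d(P) = (-8 + P)*(2*P) = 2*P*(-8 + P))
d(E(5)) - 1*225 = 2*(-3 + √(2 + 5))*(-8 + (-3 + √(2 + 5))) - 1*225 = 2*(-3 + √7)*(-8 + (-3 + √7)) - 225 = 2*(-3 + √7)*(-11 + √7) - 225 = 2*(-11 + √7)*(-3 + √7) - 225 = -225 + 2*(-11 + √7)*(-3 + √7)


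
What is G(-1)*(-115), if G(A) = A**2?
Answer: -115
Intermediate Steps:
G(-1)*(-115) = (-1)**2*(-115) = 1*(-115) = -115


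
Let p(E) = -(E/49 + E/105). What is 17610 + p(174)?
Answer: 4313174/245 ≈ 17605.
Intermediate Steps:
p(E) = -22*E/735 (p(E) = -(E*(1/49) + E*(1/105)) = -(E/49 + E/105) = -22*E/735)
17610 + p(174) = 17610 - 22/735*174 = 17610 - 1276/245 = 4313174/245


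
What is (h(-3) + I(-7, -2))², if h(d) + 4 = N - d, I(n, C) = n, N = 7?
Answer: 1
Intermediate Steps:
h(d) = 3 - d (h(d) = -4 + (7 - d) = 3 - d)
(h(-3) + I(-7, -2))² = ((3 - 1*(-3)) - 7)² = ((3 + 3) - 7)² = (6 - 7)² = (-1)² = 1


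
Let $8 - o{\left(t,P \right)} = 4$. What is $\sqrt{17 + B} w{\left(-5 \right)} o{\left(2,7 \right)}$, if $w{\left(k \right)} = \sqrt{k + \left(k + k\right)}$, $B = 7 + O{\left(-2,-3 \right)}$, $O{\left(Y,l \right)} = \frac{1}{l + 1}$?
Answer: $2 i \sqrt{1410} \approx 75.1 i$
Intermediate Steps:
$O{\left(Y,l \right)} = \frac{1}{1 + l}$
$o{\left(t,P \right)} = 4$ ($o{\left(t,P \right)} = 8 - 4 = 4$)
$B = \frac{13}{2}$ ($B = 7 + \frac{1}{1 - 3} = 7 + \frac{1}{-2} = 7 - \frac{1}{2} = \frac{13}{2} \approx 6.5$)
$w{\left(k \right)} = \sqrt{3} \sqrt{k}$ ($w{\left(k \right)} = \sqrt{k + 2 k} = \sqrt{3 k} = \sqrt{3} \sqrt{k}$)
$\sqrt{17 + B} w{\left(-5 \right)} o{\left(2,7 \right)} = \sqrt{17 + \frac{13}{2}} \sqrt{3} \sqrt{-5} \cdot 4 = \sqrt{\frac{47}{2}} \sqrt{3} i \sqrt{5} \cdot 4 = \frac{\sqrt{94}}{2} i \sqrt{15} \cdot 4 = \frac{i \sqrt{1410}}{2} \cdot 4 = 2 i \sqrt{1410}$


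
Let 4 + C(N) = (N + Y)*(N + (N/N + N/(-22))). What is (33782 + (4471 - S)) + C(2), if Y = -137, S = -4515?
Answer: 466084/11 ≈ 42371.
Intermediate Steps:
C(N) = -4 + (1 + 21*N/22)*(-137 + N) (C(N) = -4 + (N - 137)*(N + (N/N + N/(-22))) = -4 + (-137 + N)*(N + (1 + N*(-1/22))) = -4 + (-137 + N)*(N + (1 - N/22)) = -4 + (-137 + N)*(1 + 21*N/22) = -4 + (1 + 21*N/22)*(-137 + N))
(33782 + (4471 - S)) + C(2) = (33782 + (4471 - 1*(-4515))) + (-141 - 2855/22*2 + (21/22)*2²) = (33782 + (4471 + 4515)) + (-141 - 2855/11 + (21/22)*4) = (33782 + 8986) + (-141 - 2855/11 + 42/11) = 42768 - 4364/11 = 466084/11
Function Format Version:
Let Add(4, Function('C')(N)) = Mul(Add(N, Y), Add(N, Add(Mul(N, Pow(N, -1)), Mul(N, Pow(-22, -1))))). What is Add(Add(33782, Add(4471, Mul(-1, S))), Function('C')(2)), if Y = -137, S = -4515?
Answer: Rational(466084, 11) ≈ 42371.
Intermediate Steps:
Function('C')(N) = Add(-4, Mul(Add(1, Mul(Rational(21, 22), N)), Add(-137, N))) (Function('C')(N) = Add(-4, Mul(Add(N, -137), Add(N, Add(Mul(N, Pow(N, -1)), Mul(N, Pow(-22, -1)))))) = Add(-4, Mul(Add(-137, N), Add(N, Add(1, Mul(N, Rational(-1, 22)))))) = Add(-4, Mul(Add(-137, N), Add(N, Add(1, Mul(Rational(-1, 22), N))))) = Add(-4, Mul(Add(-137, N), Add(1, Mul(Rational(21, 22), N)))) = Add(-4, Mul(Add(1, Mul(Rational(21, 22), N)), Add(-137, N))))
Add(Add(33782, Add(4471, Mul(-1, S))), Function('C')(2)) = Add(Add(33782, Add(4471, Mul(-1, -4515))), Add(-141, Mul(Rational(-2855, 22), 2), Mul(Rational(21, 22), Pow(2, 2)))) = Add(Add(33782, Add(4471, 4515)), Add(-141, Rational(-2855, 11), Mul(Rational(21, 22), 4))) = Add(Add(33782, 8986), Add(-141, Rational(-2855, 11), Rational(42, 11))) = Add(42768, Rational(-4364, 11)) = Rational(466084, 11)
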